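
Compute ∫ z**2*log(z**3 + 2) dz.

Let u = z**3 + 2, so du = (3*z**2) dz.
The integral becomes (1/3)·∫ log(u) du; integrate by parts with u′=log(u), dv′=du.

z**3*log(z**3 + 2)/3 - z**3/3 + 2*log(z**3 + 2)/3 + C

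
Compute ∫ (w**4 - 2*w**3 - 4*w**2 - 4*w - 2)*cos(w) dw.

Use integration by parts with u = w**4 - 2*w**3 - 4*w**2 - 4*w - 2, dv = cos(w) dw, so v = sin(w).
Apply parts 4 times (tabular method): alternate signs, differentiate u down to 0, integrate dv up.

w**4*sin(w) - 2*w**3*sin(w) + 4*w**3*cos(w) - 16*w**2*sin(w) - 6*w**2*cos(w) + 8*w*sin(w) - 32*w*cos(w) + 30*sin(w) + 8*cos(w) + C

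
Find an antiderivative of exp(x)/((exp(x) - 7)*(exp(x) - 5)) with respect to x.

Let u = e^x, du = e^x dx.
The integral becomes ∫ du/((u-7)(u-5)); decompose into partial fractions.

log(exp(x) - 7)/2 - log(exp(x) - 5)/2 + C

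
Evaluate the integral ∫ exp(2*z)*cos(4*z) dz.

Let I denote the integral. Integrate by parts with u = cos(4*z), dv = exp(2*z) dz, so v = exp(2*z)/2: I = exp(2*z)*cos(4*z)/2 + 2·∫ exp(2*z)*sin(4*z) dz.
Apply parts again with u = sin(4*z), dv = exp(2*z) dz: ∫ exp(2*z)*sin(4*z) dz = exp(2*z)*sin(4*z)/2 − 2·I. Substituting back brings back I: I = exp(2*z)*sin(4*z) + exp(2*z)*cos(4*z)/2 − 4·I.
Solving for I: (1 + 4)·I equals the remaining terms, so I = (1/5)·(exp(2*z)*sin(4*z) + exp(2*z)*cos(4*z)/2).

exp(2*z)*sin(4*z)/5 + exp(2*z)*cos(4*z)/10 + C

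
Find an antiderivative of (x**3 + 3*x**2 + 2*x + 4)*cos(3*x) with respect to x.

x**3*sin(3*x)/3 + x**2*sin(3*x) + x**2*cos(3*x)/3 + 4*x*sin(3*x)/9 + 2*x*cos(3*x)/3 + 10*sin(3*x)/9 + 4*cos(3*x)/27 + C

Use integration by parts with u = x**3 + 3*x**2 + 2*x + 4, dv = cos(3*x) dx, so v = sin(3*x)/3.
Apply parts 3 times (tabular method): alternate signs, differentiate u down to 0, integrate dv up.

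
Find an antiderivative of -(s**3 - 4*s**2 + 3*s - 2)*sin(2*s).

s**3*cos(2*s)/2 - 3*s**2*sin(2*s)/4 - 2*s**2*cos(2*s) + 2*s*sin(2*s) + 3*s*cos(2*s)/4 - 3*sin(2*s)/8 + C

Use integration by parts with u = s**3 - 4*s**2 + 3*s - 2, dv = -sin(2*s) ds, so v = cos(2*s)/2.
Apply parts 3 times (tabular method): alternate signs, differentiate u down to 0, integrate dv up.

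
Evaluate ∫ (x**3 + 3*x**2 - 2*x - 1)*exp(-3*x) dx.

(-9*x**3 - 36*x**2 - 6*x + 7)*exp(-3*x)/27 + C

Use integration by parts with u = x**3 + 3*x**2 - 2*x - 1, dv = exp(-3*x) dx, so v = -exp(-3*x)/3.
Apply parts 3 times (tabular method): alternate signs, differentiate u down to 0, integrate dv up.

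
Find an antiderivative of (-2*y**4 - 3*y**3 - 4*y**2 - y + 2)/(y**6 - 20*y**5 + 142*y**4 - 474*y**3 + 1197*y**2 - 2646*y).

-log(y)/1323 + 17877*log(y - 7)/1421 - 1694*log(y - 6)/135 - 62*log(y**2 + 9)/3915 + 107*atan(y/3)/3915 + 104/(7*y - 49) + C

Factor the denominator: y*(y - 7)**2*(y - 6)*(y**2 + 9).
Partial-fraction decomposition: -(124*y - 321)/(3915*(y**2 + 9)) - 1694/(135*(y - 6)) + 17877/(1421*(y - 7)) - 104/(7*(y - 7)**2) - 1/(1323*y).
Integrate each term; A/(y−a) gives A·log|y−a|; the (By+D)/(y²+p²) term gives a log and an atan.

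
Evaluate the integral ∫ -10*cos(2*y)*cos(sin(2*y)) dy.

Let u = sin(2*y), so du = (2*cos(2*y)) dy.
Rewriting, the integral becomes -5·∫ cos(u) du = -5·sin(u).
Substituting back, u = sin(2*y).

-5*sin(sin(2*y)) + C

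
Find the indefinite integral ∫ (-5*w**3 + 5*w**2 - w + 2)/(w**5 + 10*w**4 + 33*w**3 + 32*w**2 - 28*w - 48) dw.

log(w - 1)/180 + 467*log(w + 2)/18 - 185*log(w + 3)/4 + 203*log(w + 4)/10 + 32/(3*w + 6) + C

Factor the denominator: (w - 1)*(w + 2)**2*(w + 3)*(w + 4).
Partial-fraction decomposition: 203/(10*(w + 4)) - 185/(4*(w + 3)) + 467/(18*(w + 2)) - 32/(3*(w + 2)**2) + 1/(180*(w - 1)).
Integrate each term; A/(w−a) gives A·log|w−a|; A/(w−a)² gives −A/(w−a).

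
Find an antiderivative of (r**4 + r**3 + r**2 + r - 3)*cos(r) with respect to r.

Use integration by parts with u = r**4 + r**3 + r**2 + r - 3, dv = cos(r) dr, so v = sin(r).
Apply parts 4 times (tabular method): alternate signs, differentiate u down to 0, integrate dv up.

r**4*sin(r) + r**3*sin(r) + 4*r**3*cos(r) - 11*r**2*sin(r) + 3*r**2*cos(r) - 5*r*sin(r) - 22*r*cos(r) + 19*sin(r) - 5*cos(r) + C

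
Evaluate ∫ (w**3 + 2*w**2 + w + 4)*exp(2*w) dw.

(4*w**3 + 2*w**2 + 2*w + 15)*exp(2*w)/8 + C

Use integration by parts with u = w**3 + 2*w**2 + w + 4, dv = exp(2*w) dw, so v = exp(2*w)/2.
Apply parts 3 times (tabular method): alternate signs, differentiate u down to 0, integrate dv up.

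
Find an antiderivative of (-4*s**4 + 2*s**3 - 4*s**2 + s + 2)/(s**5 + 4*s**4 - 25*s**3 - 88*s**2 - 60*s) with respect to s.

-log(s)/30 - 71*log(s - 5)/70 - 3*log(s + 1)/10 + 12*log(s + 2)/7 - 131*log(s + 6)/30 + C

Factor the denominator: s*(s - 5)*(s + 1)*(s + 2)*(s + 6).
Partial-fraction decomposition: -131/(30*(s + 6)) + 12/(7*(s + 2)) - 3/(10*(s + 1)) - 71/(70*(s - 5)) - 1/(30*s).
Integrate each term: A/(s−a) contributes A·log|s−a|.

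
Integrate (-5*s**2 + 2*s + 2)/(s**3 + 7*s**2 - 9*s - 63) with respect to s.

Factor the denominator: (s - 3)*(s + 3)*(s + 7).
Partial-fraction decomposition: -257/(40*(s + 7)) + 49/(24*(s + 3)) - 37/(60*(s - 3)).
Integrate each term: A/(s−a) contributes A·log|s−a|.

-37*log(s - 3)/60 + 49*log(s + 3)/24 - 257*log(s + 7)/40 + C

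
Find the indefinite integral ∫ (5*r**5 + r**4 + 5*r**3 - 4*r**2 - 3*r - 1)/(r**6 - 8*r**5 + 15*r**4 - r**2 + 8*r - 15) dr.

Factor the denominator: (r - 5)*(r - 3)*(r - 1)*(r + 1)*(r**2 + 1).
Partial-fraction decomposition: (r - 8)/(52*(r**2 + 1)) + 11/(96*(r + 1)) + 3/(32*(r - 1)) - 277/(32*(r - 3)) + 16759/(1248*(r - 5)).
Integrate each term; A/(r−a) gives A·log|r−a|; the (Br+D)/(r²+p²) term gives a log and an atan.

16759*log(r - 5)/1248 - 277*log(r - 3)/32 + 3*log(r - 1)/32 + 11*log(r + 1)/96 + log(r**2 + 1)/104 - 2*atan(r)/13 + C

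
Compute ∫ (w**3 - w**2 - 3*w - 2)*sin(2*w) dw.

Use integration by parts with u = w**3 - w**2 - 3*w - 2, dv = sin(2*w) dw, so v = -cos(2*w)/2.
Apply parts 3 times (tabular method): alternate signs, differentiate u down to 0, integrate dv up.

-w**3*cos(2*w)/2 + 3*w**2*sin(2*w)/4 + w**2*cos(2*w)/2 - w*sin(2*w)/2 + 9*w*cos(2*w)/4 - 9*sin(2*w)/8 + 3*cos(2*w)/4 + C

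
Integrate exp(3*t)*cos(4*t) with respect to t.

Let I denote the integral. Integrate by parts with u = cos(4*t), dv = exp(3*t) dt, so v = exp(3*t)/3: I = exp(3*t)*cos(4*t)/3 + (4/3)·∫ exp(3*t)*sin(4*t) dt.
Apply parts again with u = sin(4*t), dv = exp(3*t) dt: ∫ exp(3*t)*sin(4*t) dt = exp(3*t)*sin(4*t)/3 − (4/3)·I. Substituting back brings back I: I = 4*exp(3*t)*sin(4*t)/9 + exp(3*t)*cos(4*t)/3 − (16/9)·I.
Solving for I: (1 + 16/9)·I equals the remaining terms, so I = (9/25)·(4*exp(3*t)*sin(4*t)/9 + exp(3*t)*cos(4*t)/3).

4*exp(3*t)*sin(4*t)/25 + 3*exp(3*t)*cos(4*t)/25 + C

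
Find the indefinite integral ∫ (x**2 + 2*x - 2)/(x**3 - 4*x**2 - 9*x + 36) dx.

22*log(x - 4)/7 - 13*log(x - 3)/6 + log(x + 3)/42 + C

Factor the denominator: (x - 4)*(x - 3)*(x + 3).
Partial-fraction decomposition: 1/(42*(x + 3)) - 13/(6*(x - 3)) + 22/(7*(x - 4)).
Integrate each term: A/(x−a) contributes A·log|x−a|.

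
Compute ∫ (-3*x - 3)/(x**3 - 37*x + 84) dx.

Factor the denominator: (x - 4)*(x - 3)*(x + 7).
Partial-fraction decomposition: 9/(55*(x + 7)) + 6/(5*(x - 3)) - 15/(11*(x - 4)).
Integrate each term: A/(x−a) contributes A·log|x−a|.

-15*log(x - 4)/11 + 6*log(x - 3)/5 + 9*log(x + 7)/55 + C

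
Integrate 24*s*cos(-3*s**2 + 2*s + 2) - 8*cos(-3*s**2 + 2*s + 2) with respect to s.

Let u = 3*s**2 - 2*s - 2, so du = (6*s - 2) ds.
Rewriting, the integral becomes 4·∫ cos(u) du = 4·sin(u).
Substituting back, u = 3*s**2 - 2*s - 2.

-4*sin(-3*s**2 + 2*s + 2) + C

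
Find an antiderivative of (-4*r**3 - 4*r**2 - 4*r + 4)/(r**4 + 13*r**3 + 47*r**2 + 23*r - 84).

-log(r - 1)/20 - 11*log(r + 3)/2 + 212*log(r + 4)/15 - 151*log(r + 7)/12 + C

Factor the denominator: (r - 1)*(r + 3)*(r + 4)*(r + 7).
Partial-fraction decomposition: -151/(12*(r + 7)) + 212/(15*(r + 4)) - 11/(2*(r + 3)) - 1/(20*(r - 1)).
Integrate each term: A/(r−a) contributes A·log|r−a|.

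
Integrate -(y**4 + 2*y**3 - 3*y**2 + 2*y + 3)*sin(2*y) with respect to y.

y**4*cos(2*y)/2 - y**3*sin(2*y) + y**3*cos(2*y) - 3*y**2*sin(2*y)/2 - 3*y**2*cos(2*y) + 3*y*sin(2*y) - y*cos(2*y)/2 + sin(2*y)/4 + 3*cos(2*y) + C

Use integration by parts with u = y**4 + 2*y**3 - 3*y**2 + 2*y + 3, dv = -sin(2*y) dy, so v = cos(2*y)/2.
Apply parts 4 times (tabular method): alternate signs, differentiate u down to 0, integrate dv up.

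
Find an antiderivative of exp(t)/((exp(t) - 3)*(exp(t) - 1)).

Let u = e^t, du = e^t dt.
The integral becomes ∫ du/((u-1)(u-3)); decompose into partial fractions.

log(exp(t) - 3)/2 - log(exp(t) - 1)/2 + C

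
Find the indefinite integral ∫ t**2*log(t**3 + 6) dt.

Let u = t**3 + 6, so du = (3*t**2) dt.
The integral becomes (1/3)·∫ log(u) du; integrate by parts with u′=log(u), dv′=du.

t**3*log(t**3 + 6)/3 - t**3/3 + 2*log(t**3 + 6) + C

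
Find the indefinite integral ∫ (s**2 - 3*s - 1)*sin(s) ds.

Use integration by parts with u = s**2 - 3*s - 1, dv = sin(s) ds, so v = -cos(s).
Apply parts 2 times (tabular method): alternate signs, differentiate u down to 0, integrate dv up.

-s**2*cos(s) + 2*s*sin(s) + 3*s*cos(s) - 3*sin(s) + 3*cos(s) + C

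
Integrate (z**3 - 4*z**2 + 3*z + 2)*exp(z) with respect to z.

(z**3 - 7*z**2 + 17*z - 15)*exp(z) + C

Use integration by parts with u = z**3 - 4*z**2 + 3*z + 2, dv = exp(z) dz, so v = exp(z).
Apply parts 3 times (tabular method): alternate signs, differentiate u down to 0, integrate dv up.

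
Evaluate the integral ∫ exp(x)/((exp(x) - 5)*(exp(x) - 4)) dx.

log(exp(x) - 5) - log(exp(x) - 4) + C

Let u = e^x, du = e^x dx.
The integral becomes ∫ du/((u-5)(u-4)); decompose into partial fractions.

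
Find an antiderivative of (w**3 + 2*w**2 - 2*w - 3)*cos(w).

Use integration by parts with u = w**3 + 2*w**2 - 2*w - 3, dv = cos(w) dw, so v = sin(w).
Apply parts 3 times (tabular method): alternate signs, differentiate u down to 0, integrate dv up.

w**3*sin(w) + 2*w**2*sin(w) + 3*w**2*cos(w) - 8*w*sin(w) + 4*w*cos(w) - 7*sin(w) - 8*cos(w) + C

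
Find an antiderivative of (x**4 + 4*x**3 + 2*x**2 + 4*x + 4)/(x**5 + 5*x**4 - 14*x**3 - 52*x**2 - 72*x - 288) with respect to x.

Factor the denominator: (x - 4)*(x + 3)*(x + 6)*(x**2 + 4).
Partial-fraction decomposition: 3*(57*x - 2)/(1300*(x**2 + 4)) + 121/(300*(x + 6)) + 17/(273*(x + 3)) + 141/(350*(x - 4)).
Integrate each term; A/(x−a) gives A·log|x−a|; the (Bx+D)/(x²+p²) term gives a log and an atan.

141*log(x - 4)/350 + 17*log(x + 3)/273 + 121*log(x + 6)/300 + 171*log(x**2 + 4)/2600 - 3*atan(x/2)/1300 + C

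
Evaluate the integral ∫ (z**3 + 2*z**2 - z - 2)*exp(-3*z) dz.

(-3*z**3 - 9*z**2 - 3*z + 5)*exp(-3*z)/9 + C

Use integration by parts with u = z**3 + 2*z**2 - z - 2, dv = exp(-3*z) dz, so v = -exp(-3*z)/3.
Apply parts 3 times (tabular method): alternate signs, differentiate u down to 0, integrate dv up.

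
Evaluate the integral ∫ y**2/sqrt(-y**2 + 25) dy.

-y*sqrt(-y**2 + 25)/2 + 25*asin(y/5)/2 + C

Substitute y = 5·sin(θ), so dy = 5·cos(θ) dθ and the radical becomes sqrt(-y**2 + 25) = 5·cos(θ) by the Pythagorean identity.
Integrate the resulting trig expression in θ, then back-substitute θ = asin(y/5), sin(θ) = y/5, cos(θ) = sqrt(-y**2 + 25)/5 (absorbing any constant into C).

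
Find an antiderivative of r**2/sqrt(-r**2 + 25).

-r*sqrt(-r**2 + 25)/2 + 25*asin(r/5)/2 + C

Substitute r = 5·sin(θ), so dr = 5·cos(θ) dθ and the radical becomes sqrt(-r**2 + 25) = 5·cos(θ) by the Pythagorean identity.
Integrate the resulting trig expression in θ, then back-substitute θ = asin(r/5), sin(θ) = r/5, cos(θ) = sqrt(-r**2 + 25)/5 (absorbing any constant into C).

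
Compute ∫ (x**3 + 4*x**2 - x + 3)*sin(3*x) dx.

Use integration by parts with u = x**3 + 4*x**2 - x + 3, dv = sin(3*x) dx, so v = -cos(3*x)/3.
Apply parts 3 times (tabular method): alternate signs, differentiate u down to 0, integrate dv up.

-x**3*cos(3*x)/3 + x**2*sin(3*x)/3 - 4*x**2*cos(3*x)/3 + 8*x*sin(3*x)/9 + 5*x*cos(3*x)/9 - 5*sin(3*x)/27 - 19*cos(3*x)/27 + C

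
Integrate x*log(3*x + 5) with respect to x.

x**2*log(3*x + 5)/2 - x**2/4 + 5*x/6 - 25*log(3*x + 5)/18 + C

Use integration by parts with u = log(3*x + 5), dv = x dx.
Then du = 3/(3*x + 5) dx and v = x**2/2.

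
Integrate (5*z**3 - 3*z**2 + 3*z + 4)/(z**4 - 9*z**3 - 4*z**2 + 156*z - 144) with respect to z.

Factor the denominator: (z - 6)**2*(z - 1)*(z + 4).
Partial-fraction decomposition: 94/(125*(z + 4)) + 9/(125*(z - 1)) + 522/(125*(z - 6)) + 497/(25*(z - 6)**2).
Integrate each term; A/(z−a) gives A·log|z−a|; A/(z−a)² gives −A/(z−a).

522*log(z - 6)/125 + 9*log(z - 1)/125 + 94*log(z + 4)/125 - 497/(25*z - 150) + C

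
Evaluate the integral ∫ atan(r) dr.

r*atan(r) - log(r**2 + 1)/2 + C

Use integration by parts with u = arctan(r), dv = dr.
Then du = 1/(r**2 + 1) dr.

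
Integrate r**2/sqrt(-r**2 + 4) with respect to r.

-r*sqrt(-r**2 + 4)/2 + 2*asin(r/2) + C

Substitute r = 2·sin(θ), so dr = 2·cos(θ) dθ and the radical becomes sqrt(-r**2 + 4) = 2·cos(θ) by the Pythagorean identity.
Integrate the resulting trig expression in θ, then back-substitute θ = asin(r/2), sin(θ) = r/2, cos(θ) = sqrt(-r**2 + 4)/2 (absorbing any constant into C).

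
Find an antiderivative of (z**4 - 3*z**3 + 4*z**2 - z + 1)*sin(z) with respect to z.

Use integration by parts with u = z**4 - 3*z**3 + 4*z**2 - z + 1, dv = sin(z) dz, so v = -cos(z).
Apply parts 4 times (tabular method): alternate signs, differentiate u down to 0, integrate dv up.

-z**4*cos(z) + 4*z**3*sin(z) + 3*z**3*cos(z) - 9*z**2*sin(z) + 8*z**2*cos(z) - 16*z*sin(z) - 17*z*cos(z) + 17*sin(z) - 17*cos(z) + C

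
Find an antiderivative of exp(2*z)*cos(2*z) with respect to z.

exp(2*z)*sin(2*z)/4 + exp(2*z)*cos(2*z)/4 + C

Let I denote the integral. Integrate by parts with u = cos(2*z), dv = exp(2*z) dz, so v = exp(2*z)/2: I = exp(2*z)*cos(2*z)/2 + ∫ exp(2*z)*sin(2*z) dz.
Apply parts again with u = sin(2*z), dv = exp(2*z) dz: ∫ exp(2*z)*sin(2*z) dz = exp(2*z)*sin(2*z)/2 − I. Substituting back brings back I: I = exp(2*z)*sin(2*z)/2 + exp(2*z)*cos(2*z)/2 − I.
Solving for I: (1 + 1)·I equals the remaining terms, so I = (1/2)·(exp(2*z)*sin(2*z)/2 + exp(2*z)*cos(2*z)/2).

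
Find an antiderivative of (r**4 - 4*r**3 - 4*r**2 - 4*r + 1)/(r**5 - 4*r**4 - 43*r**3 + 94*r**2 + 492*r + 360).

Factor the denominator: (r - 6)**2*(r + 1)*(r + 2)*(r + 5).
Partial-fraction decomposition: 523/(726*(r + 5)) - 41/(192*(r + 2)) + 3/(98*(r + 1)) + 175515/(379456*(r - 6)) + 265/(616*(r - 6)**2).
Integrate each term; A/(r−a) gives A·log|r−a|; A/(r−a)² gives −A/(r−a).

175515*log(r - 6)/379456 + 3*log(r + 1)/98 - 41*log(r + 2)/192 + 523*log(r + 5)/726 - 265/(616*r - 3696) + C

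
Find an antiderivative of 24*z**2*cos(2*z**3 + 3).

4*sin(2*z**3 + 3) + C

Let u = 2*z**3 + 3, so du = (6*z**2) dz.
Rewriting, the integral becomes 4·∫ cos(u) du = 4·sin(u).
Substituting back, u = 2*z**3 + 3.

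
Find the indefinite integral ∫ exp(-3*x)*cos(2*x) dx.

Let I denote the integral. Integrate by parts with u = cos(2*x), dv = exp(-3*x) dx, so v = -exp(-3*x)/3: I = -exp(-3*x)*cos(2*x)/3 − (2/3)·∫ exp(-3*x)*sin(2*x) dx.
Apply parts again with u = sin(2*x), dv = exp(-3*x) dx: ∫ exp(-3*x)*sin(2*x) dx = -exp(-3*x)*sin(2*x)/3 + (2/3)·I. Substituting back brings back I: I = 2*exp(-3*x)*sin(2*x)/9 - exp(-3*x)*cos(2*x)/3 − (4/9)·I.
Solving for I: (1 + 4/9)·I equals the remaining terms, so I = (9/13)·(2*exp(-3*x)*sin(2*x)/9 - exp(-3*x)*cos(2*x)/3).

2*exp(-3*x)*sin(2*x)/13 - 3*exp(-3*x)*cos(2*x)/13 + C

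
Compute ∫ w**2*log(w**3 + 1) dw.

w**3*log(w**3 + 1)/3 - w**3/3 + log(w**3 + 1)/3 + C

Let u = w**3 + 1, so du = (3*w**2) dw.
The integral becomes (1/3)·∫ log(u) du; integrate by parts with u′=log(u), dv′=du.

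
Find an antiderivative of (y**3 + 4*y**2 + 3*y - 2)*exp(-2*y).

(-4*y**3 - 22*y**2 - 34*y - 9)*exp(-2*y)/8 + C

Use integration by parts with u = y**3 + 4*y**2 + 3*y - 2, dv = exp(-2*y) dy, so v = -exp(-2*y)/2.
Apply parts 3 times (tabular method): alternate signs, differentiate u down to 0, integrate dv up.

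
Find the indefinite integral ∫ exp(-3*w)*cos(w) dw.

Let I denote the integral. Integrate by parts with u = cos(w), dv = exp(-3*w) dw, so v = -exp(-3*w)/3: I = -exp(-3*w)*cos(w)/3 − (1/3)·∫ exp(-3*w)*sin(w) dw.
Apply parts again with u = sin(w), dv = exp(-3*w) dw: ∫ exp(-3*w)*sin(w) dw = -exp(-3*w)*sin(w)/3 + (1/3)·I. Substituting back brings back I: I = exp(-3*w)*sin(w)/9 - exp(-3*w)*cos(w)/3 − (1/9)·I.
Solving for I: (1 + 1/9)·I equals the remaining terms, so I = (9/10)·(exp(-3*w)*sin(w)/9 - exp(-3*w)*cos(w)/3).

exp(-3*w)*sin(w)/10 - 3*exp(-3*w)*cos(w)/10 + C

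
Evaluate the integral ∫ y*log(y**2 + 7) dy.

Let u = y**2 + 7, so du = (2*y) dy.
The integral becomes (1/2)·∫ log(u) du; integrate by parts with u′=log(u), dv′=du.

y**2*log(y**2 + 7)/2 - y**2/2 + 7*log(y**2 + 7)/2 + C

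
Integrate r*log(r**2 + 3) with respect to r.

Let u = r**2 + 3, so du = (2*r) dr.
The integral becomes (1/2)·∫ log(u) du; integrate by parts with u′=log(u), dv′=du.

r**2*log(r**2 + 3)/2 - r**2/2 + 3*log(r**2 + 3)/2 + C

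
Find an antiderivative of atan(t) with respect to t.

t*atan(t) - log(t**2 + 1)/2 + C

Use integration by parts with u = arctan(t), dv = dt.
Then du = 1/(t**2 + 1) dt.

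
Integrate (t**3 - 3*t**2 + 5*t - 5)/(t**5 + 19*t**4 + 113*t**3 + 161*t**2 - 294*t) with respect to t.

5*log(t)/294 - log(t - 1)/224 - 359*log(t + 6)/42 + 13383*log(t + 7)/1568 - 265/(28*t + 196) + C

Factor the denominator: t*(t - 1)*(t + 6)*(t + 7)**2.
Partial-fraction decomposition: 13383/(1568*(t + 7)) + 265/(28*(t + 7)**2) - 359/(42*(t + 6)) - 1/(224*(t - 1)) + 5/(294*t).
Integrate each term; A/(t−a) gives A·log|t−a|; A/(t−a)² gives −A/(t−a).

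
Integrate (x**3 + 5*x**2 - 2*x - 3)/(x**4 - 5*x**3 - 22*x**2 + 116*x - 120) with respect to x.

Factor the denominator: (x - 6)*(x - 2)**2*(x + 5).
Partial-fraction decomposition: -1/(77*(x + 5)) - 129/(112*(x - 2)) - 3/(4*(x - 2)**2) + 381/(176*(x - 6)).
Integrate each term; A/(x−a) gives A·log|x−a|; A/(x−a)² gives −A/(x−a).

381*log(x - 6)/176 - 129*log(x - 2)/112 - log(x + 5)/77 + 3/(4*x - 8) + C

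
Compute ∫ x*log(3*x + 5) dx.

Use integration by parts with u = log(3*x + 5), dv = x dx.
Then du = 3/(3*x + 5) dx and v = x**2/2.

x**2*log(3*x + 5)/2 - x**2/4 + 5*x/6 - 25*log(3*x + 5)/18 + C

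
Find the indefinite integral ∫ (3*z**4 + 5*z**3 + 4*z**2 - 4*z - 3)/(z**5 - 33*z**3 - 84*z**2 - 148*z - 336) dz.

Factor the denominator: (z - 7)*(z + 3)*(z + 4)*(z**2 + 4).
Partial-fraction decomposition: (641*z + 300)/(2756*(z**2 + 4)) + 105/(44*(z + 4)) - 153/(130*(z + 3)) + 9083/(5830*(z - 7)).
Integrate each term; A/(z−a) gives A·log|z−a|; the (Bz+D)/(z²+p²) term gives a log and an atan.

9083*log(z - 7)/5830 - 153*log(z + 3)/130 + 105*log(z + 4)/44 + 641*log(z**2 + 4)/5512 + 75*atan(z/2)/1378 + C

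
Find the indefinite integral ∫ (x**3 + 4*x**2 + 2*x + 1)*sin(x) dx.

Use integration by parts with u = x**3 + 4*x**2 + 2*x + 1, dv = sin(x) dx, so v = -cos(x).
Apply parts 3 times (tabular method): alternate signs, differentiate u down to 0, integrate dv up.

-x**3*cos(x) + 3*x**2*sin(x) - 4*x**2*cos(x) + 8*x*sin(x) + 4*x*cos(x) - 4*sin(x) + 7*cos(x) + C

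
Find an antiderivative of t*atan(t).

Use integration by parts with u = arctan(t), dv = t dt.
Then du = 1/(t**2 + 1) dt.

t**2*atan(t)/2 - t/2 + atan(t)/2 + C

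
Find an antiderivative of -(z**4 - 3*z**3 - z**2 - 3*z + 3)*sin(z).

Use integration by parts with u = z**4 - 3*z**3 - z**2 - 3*z + 3, dv = -sin(z) dz, so v = cos(z).
Apply parts 4 times (tabular method): alternate signs, differentiate u down to 0, integrate dv up.

z**4*cos(z) - 4*z**3*sin(z) - 3*z**3*cos(z) + 9*z**2*sin(z) - 13*z**2*cos(z) + 26*z*sin(z) + 15*z*cos(z) - 15*sin(z) + 29*cos(z) + C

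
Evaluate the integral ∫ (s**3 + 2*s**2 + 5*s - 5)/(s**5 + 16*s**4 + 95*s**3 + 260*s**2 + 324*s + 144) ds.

-3*log(s + 1)/10 + 15*log(s + 2)/8 - 29*log(s + 3)/6 + 19*log(s + 4)/4 - 179*log(s + 6)/120 + C

Factor the denominator: (s + 1)*(s + 2)*(s + 3)*(s + 4)*(s + 6).
Partial-fraction decomposition: -179/(120*(s + 6)) + 19/(4*(s + 4)) - 29/(6*(s + 3)) + 15/(8*(s + 2)) - 3/(10*(s + 1)).
Integrate each term: A/(s−a) contributes A·log|s−a|.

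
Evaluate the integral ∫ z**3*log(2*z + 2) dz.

Use integration by parts with u = log(2*z + 2), dv = z**3 dz.
Then du = 2/(2*z + 2) dz and v = z**4/4.

z**4*log(2*z + 2)/4 - z**4/16 + z**3/12 - z**2/8 + z/4 - log(z + 1)/4 + C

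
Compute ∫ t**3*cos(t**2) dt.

Let u = t², du = 2t dt; rewrite as (1/2)∫ u^1·cos(1u) du.
Now integrate by parts 1 time.

t**2*sin(t**2)/2 + cos(t**2)/2 + C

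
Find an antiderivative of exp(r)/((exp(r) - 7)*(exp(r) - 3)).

Let u = e^r, du = e^r dr.
The integral becomes ∫ du/((u-3)(u-7)); decompose into partial fractions.

log(exp(r) - 7)/4 - log(exp(r) - 3)/4 + C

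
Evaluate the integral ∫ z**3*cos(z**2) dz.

Let u = z², du = 2z dz; rewrite as (1/2)∫ u^1·cos(1u) du.
Now integrate by parts 1 time.

z**2*sin(z**2)/2 + cos(z**2)/2 + C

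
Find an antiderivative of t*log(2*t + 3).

Use integration by parts with u = log(2*t + 3), dv = t dt.
Then du = 2/(2*t + 3) dt and v = t**2/2.

t**2*log(2*t + 3)/2 - t**2/4 + 3*t/4 - 9*log(2*t + 3)/8 + C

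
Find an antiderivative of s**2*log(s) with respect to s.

Use integration by parts with u = log(s), dv = s**2 ds.
Then du = 1/s ds and v = s**3/3.

s**3*log(s)/3 - s**3/9 + C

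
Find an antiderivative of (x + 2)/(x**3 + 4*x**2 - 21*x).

Factor the denominator: x*(x - 3)*(x + 7).
Partial-fraction decomposition: -1/(14*(x + 7)) + 1/(6*(x - 3)) - 2/(21*x).
Integrate each term: A/(x−a) contributes A·log|x−a|.

-2*log(x)/21 + log(x - 3)/6 - log(x + 7)/14 + C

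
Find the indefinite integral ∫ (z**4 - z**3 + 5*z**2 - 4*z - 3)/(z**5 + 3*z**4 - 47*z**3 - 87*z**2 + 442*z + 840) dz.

Factor the denominator: (z - 5)*(z - 4)*(z + 2)*(z + 3)*(z + 7).
Partial-fraction decomposition: 137/(120*(z + 7)) - 81/(112*(z + 3)) + 7/(30*(z + 2)) - 23/(42*(z - 4)) + 43/(48*(z - 5)).
Integrate each term: A/(z−a) contributes A·log|z−a|.

43*log(z - 5)/48 - 23*log(z - 4)/42 + 7*log(z + 2)/30 - 81*log(z + 3)/112 + 137*log(z + 7)/120 + C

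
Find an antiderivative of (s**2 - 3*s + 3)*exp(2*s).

Use integration by parts with u = s**2 - 3*s + 3, dv = exp(2*s) ds, so v = exp(2*s)/2.
Apply parts 2 times (tabular method): alternate signs, differentiate u down to 0, integrate dv up.

(s**2 - 4*s + 5)*exp(2*s)/2 + C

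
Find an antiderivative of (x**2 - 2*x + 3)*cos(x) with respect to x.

x**2*sin(x) - 2*x*sin(x) + 2*x*cos(x) + sin(x) - 2*cos(x) + C

Use integration by parts with u = x**2 - 2*x + 3, dv = cos(x) dx, so v = sin(x).
Apply parts 2 times (tabular method): alternate signs, differentiate u down to 0, integrate dv up.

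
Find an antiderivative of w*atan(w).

Use integration by parts with u = arctan(w), dv = w dw.
Then du = 1/(w**2 + 1) dw.

w**2*atan(w)/2 - w/2 + atan(w)/2 + C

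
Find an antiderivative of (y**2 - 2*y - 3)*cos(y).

y**2*sin(y) - 2*y*sin(y) + 2*y*cos(y) - 5*sin(y) - 2*cos(y) + C

Use integration by parts with u = y**2 - 2*y - 3, dv = cos(y) dy, so v = sin(y).
Apply parts 2 times (tabular method): alternate signs, differentiate u down to 0, integrate dv up.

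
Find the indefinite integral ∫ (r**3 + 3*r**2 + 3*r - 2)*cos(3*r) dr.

Use integration by parts with u = r**3 + 3*r**2 + 3*r - 2, dv = cos(3*r) dr, so v = sin(3*r)/3.
Apply parts 3 times (tabular method): alternate signs, differentiate u down to 0, integrate dv up.

r**3*sin(3*r)/3 + r**2*sin(3*r) + r**2*cos(3*r)/3 + 7*r*sin(3*r)/9 + 2*r*cos(3*r)/3 - 8*sin(3*r)/9 + 7*cos(3*r)/27 + C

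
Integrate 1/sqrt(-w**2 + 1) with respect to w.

Substitute w = sin(θ), so dw = cos(θ) dθ and the radical becomes sqrt(-w**2 + 1) = cos(θ) by the Pythagorean identity.
Integrate the resulting trig expression in θ, then back-substitute θ = asin(w), sin(θ) = w, cos(θ) = sqrt(-w**2 + 1) (absorbing any constant into C).

asin(w) + C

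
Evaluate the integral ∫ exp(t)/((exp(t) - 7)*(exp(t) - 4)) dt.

log(exp(t) - 7)/3 - log(exp(t) - 4)/3 + C

Let u = e^t, du = e^t dt.
The integral becomes ∫ du/((u-4)(u-7)); decompose into partial fractions.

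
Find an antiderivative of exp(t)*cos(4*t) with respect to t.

4*exp(t)*sin(4*t)/17 + exp(t)*cos(4*t)/17 + C

Let I denote the integral. Integrate by parts with u = cos(4*t), dv = exp(t) dt, so v = exp(t): I = exp(t)*cos(4*t) + 4·∫ exp(t)*sin(4*t) dt.
Apply parts again with u = sin(4*t), dv = exp(t) dt: ∫ exp(t)*sin(4*t) dt = exp(t)*sin(4*t) − 4·I. Substituting back brings back I: I = 4*exp(t)*sin(4*t) + exp(t)*cos(4*t) − 16·I.
Solving for I: (1 + 16)·I equals the remaining terms, so I = (1/17)·(4*exp(t)*sin(4*t) + exp(t)*cos(4*t)).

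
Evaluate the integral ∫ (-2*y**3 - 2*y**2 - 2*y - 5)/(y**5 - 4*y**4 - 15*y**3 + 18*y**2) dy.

-37*log(y)/108 - 521*log(y - 6)/1620 + 11*log(y - 1)/20 + 37*log(y + 3)/324 + 5/(18*y) + C

Factor the denominator: y**2*(y - 6)*(y - 1)*(y + 3).
Partial-fraction decomposition: 37/(324*(y + 3)) + 11/(20*(y - 1)) - 521/(1620*(y - 6)) - 37/(108*y) - 5/(18*y**2).
Integrate each term; A/(y−a) gives A·log|y−a|; A/(y−a)² gives −A/(y−a).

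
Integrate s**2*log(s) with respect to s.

Use integration by parts with u = log(s), dv = s**2 ds.
Then du = 1/s ds and v = s**3/3.

s**3*log(s)/3 - s**3/9 + C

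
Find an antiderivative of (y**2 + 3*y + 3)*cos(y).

Use integration by parts with u = y**2 + 3*y + 3, dv = cos(y) dy, so v = sin(y).
Apply parts 2 times (tabular method): alternate signs, differentiate u down to 0, integrate dv up.

y**2*sin(y) + 3*y*sin(y) + 2*y*cos(y) + sin(y) + 3*cos(y) + C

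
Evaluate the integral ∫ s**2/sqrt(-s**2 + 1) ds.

Substitute s = sin(θ), so ds = cos(θ) dθ and the radical becomes sqrt(-s**2 + 1) = cos(θ) by the Pythagorean identity.
Integrate the resulting trig expression in θ, then back-substitute θ = asin(s), sin(θ) = s, cos(θ) = sqrt(-s**2 + 1) (absorbing any constant into C).

-s*sqrt(-s**2 + 1)/2 + asin(s)/2 + C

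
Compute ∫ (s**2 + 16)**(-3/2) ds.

s/(16*sqrt(s**2 + 16)) + C

Substitute s = 4·tan(θ), so ds = 4·sec(θ)^2 dθ and the radical becomes sqrt(s**2 + 16) = 4·sec(θ) by the Pythagorean identity.
Integrate the resulting trig expression in θ, then back-substitute tan(θ) = s/4, sec(θ) = sqrt(s**2 + 16)/4 (absorbing any constant into C).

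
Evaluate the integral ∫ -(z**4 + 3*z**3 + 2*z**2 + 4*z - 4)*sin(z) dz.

z**4*cos(z) - 4*z**3*sin(z) + 3*z**3*cos(z) - 9*z**2*sin(z) - 10*z**2*cos(z) + 20*z*sin(z) - 14*z*cos(z) + 14*sin(z) + 16*cos(z) + C

Use integration by parts with u = z**4 + 3*z**3 + 2*z**2 + 4*z - 4, dv = -sin(z) dz, so v = cos(z).
Apply parts 4 times (tabular method): alternate signs, differentiate u down to 0, integrate dv up.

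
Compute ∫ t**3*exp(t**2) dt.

(t**2 - 1)*exp(t**2)/2 + C

Let u = t², du = 2t dt; rewrite as (1/2)∫ u^1·exp(1u) du.
Now integrate by parts 1 time.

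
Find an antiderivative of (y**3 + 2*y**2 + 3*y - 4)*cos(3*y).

Use integration by parts with u = y**3 + 2*y**2 + 3*y - 4, dv = cos(3*y) dy, so v = sin(3*y)/3.
Apply parts 3 times (tabular method): alternate signs, differentiate u down to 0, integrate dv up.

y**3*sin(3*y)/3 + 2*y**2*sin(3*y)/3 + y**2*cos(3*y)/3 + 7*y*sin(3*y)/9 + 4*y*cos(3*y)/9 - 40*sin(3*y)/27 + 7*cos(3*y)/27 + C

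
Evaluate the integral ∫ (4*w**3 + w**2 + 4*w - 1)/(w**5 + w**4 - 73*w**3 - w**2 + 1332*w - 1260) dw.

Factor the denominator: (w - 6)*(w - 5)*(w - 1)*(w + 6)*(w + 7).
Partial-fraction decomposition: -13/(12*(w + 7)) + 853/(924*(w + 6)) + 1/(140*(w - 1)) - 34/(33*(w - 5)) + 71/(60*(w - 6)).
Integrate each term: A/(w−a) contributes A·log|w−a|.

71*log(w - 6)/60 - 34*log(w - 5)/33 + log(w - 1)/140 + 853*log(w + 6)/924 - 13*log(w + 7)/12 + C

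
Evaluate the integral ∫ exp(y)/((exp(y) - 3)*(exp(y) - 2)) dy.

Let u = e^y, du = e^y dy.
The integral becomes ∫ du/((u-3)(u-2)); decompose into partial fractions.

log(exp(y) - 3) - log(exp(y) - 2) + C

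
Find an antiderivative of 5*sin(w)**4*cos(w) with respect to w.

Let u = sin(w), so du = (cos(w)) dw.
Rewriting, the integral becomes 5·∫ u^4 du = 5·u^5/5.
Substituting back, u = sin(w).

sin(w)**5 + C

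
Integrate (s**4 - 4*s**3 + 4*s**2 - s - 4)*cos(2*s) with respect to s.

s**4*sin(2*s)/2 - 2*s**3*sin(2*s) + s**3*cos(2*s) + s**2*sin(2*s)/2 - 3*s**2*cos(2*s) + 5*s*sin(2*s)/2 + s*cos(2*s)/2 - 9*sin(2*s)/4 + 5*cos(2*s)/4 + C

Use integration by parts with u = s**4 - 4*s**3 + 4*s**2 - s - 4, dv = cos(2*s) ds, so v = sin(2*s)/2.
Apply parts 4 times (tabular method): alternate signs, differentiate u down to 0, integrate dv up.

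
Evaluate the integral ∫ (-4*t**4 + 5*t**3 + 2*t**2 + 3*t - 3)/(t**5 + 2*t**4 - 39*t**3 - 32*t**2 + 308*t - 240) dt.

Factor the denominator: (t - 5)*(t - 2)*(t - 1)*(t + 4)*(t + 6).
Partial-fraction decomposition: -6213/(1232*(t + 6)) + 1327/(540*(t + 4)) + 3/(140*(t - 1)) + 13/(144*(t - 2)) - 1813/(1188*(t - 5)).
Integrate each term: A/(t−a) contributes A·log|t−a|.

-1813*log(t - 5)/1188 + 13*log(t - 2)/144 + 3*log(t - 1)/140 + 1327*log(t + 4)/540 - 6213*log(t + 6)/1232 + C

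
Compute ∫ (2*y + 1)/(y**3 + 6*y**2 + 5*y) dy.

Factor the denominator: y*(y + 1)*(y + 5).
Partial-fraction decomposition: -9/(20*(y + 5)) + 1/(4*(y + 1)) + 1/(5*y).
Integrate each term: A/(y−a) contributes A·log|y−a|.

log(y)/5 + log(y + 1)/4 - 9*log(y + 5)/20 + C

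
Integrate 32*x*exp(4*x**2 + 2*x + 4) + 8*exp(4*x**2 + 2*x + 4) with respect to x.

4*exp(4*x**2 + 2*x + 4) + C

Let u = 4*x**2 + 2*x + 4, so du = (8*x + 2) dx.
Rewriting, the integral becomes 4·∫ e^u du = 4·e^u.
Substituting back, u = 4*x**2 + 2*x + 4.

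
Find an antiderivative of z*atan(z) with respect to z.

z**2*atan(z)/2 - z/2 + atan(z)/2 + C

Use integration by parts with u = arctan(z), dv = z dz.
Then du = 1/(z**2 + 1) dz.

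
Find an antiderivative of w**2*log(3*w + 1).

Use integration by parts with u = log(3*w + 1), dv = w**2 dw.
Then du = 3/(3*w + 1) dw and v = w**3/3.

w**3*log(3*w + 1)/3 - w**3/9 + w**2/18 - w/27 + log(3*w + 1)/81 + C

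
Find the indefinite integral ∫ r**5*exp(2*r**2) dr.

Let u = r², du = 2r dr; rewrite as (1/2)∫ u^2·exp(2u) du.
Now integrate by parts 2 times.

(2*r**4 - 2*r**2 + 1)*exp(2*r**2)/8 + C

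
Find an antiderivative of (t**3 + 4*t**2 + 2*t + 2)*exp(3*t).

(t**3 + 3*t**2 + 2)*exp(3*t)/3 + C

Use integration by parts with u = t**3 + 4*t**2 + 2*t + 2, dv = exp(3*t) dt, so v = exp(3*t)/3.
Apply parts 3 times (tabular method): alternate signs, differentiate u down to 0, integrate dv up.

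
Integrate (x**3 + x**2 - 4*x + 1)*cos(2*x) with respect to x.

Use integration by parts with u = x**3 + x**2 - 4*x + 1, dv = cos(2*x) dx, so v = sin(2*x)/2.
Apply parts 3 times (tabular method): alternate signs, differentiate u down to 0, integrate dv up.

x**3*sin(2*x)/2 + x**2*sin(2*x)/2 + 3*x**2*cos(2*x)/4 - 11*x*sin(2*x)/4 + x*cos(2*x)/2 + sin(2*x)/4 - 11*cos(2*x)/8 + C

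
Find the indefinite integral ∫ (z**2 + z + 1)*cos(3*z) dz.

z**2*sin(3*z)/3 + z*sin(3*z)/3 + 2*z*cos(3*z)/9 + 7*sin(3*z)/27 + cos(3*z)/9 + C

Use integration by parts with u = z**2 + z + 1, dv = cos(3*z) dz, so v = sin(3*z)/3.
Apply parts 2 times (tabular method): alternate signs, differentiate u down to 0, integrate dv up.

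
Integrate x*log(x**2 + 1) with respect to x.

x**2*log(x**2 + 1)/2 - x**2/2 + log(x**2 + 1)/2 + C

Let u = x**2 + 1, so du = (2*x) dx.
The integral becomes (1/2)·∫ log(u) du; integrate by parts with u′=log(u), dv′=du.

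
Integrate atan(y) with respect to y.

y*atan(y) - log(y**2 + 1)/2 + C

Use integration by parts with u = arctan(y), dv = dy.
Then du = 1/(y**2 + 1) dy.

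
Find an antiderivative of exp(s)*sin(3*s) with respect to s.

exp(s)*sin(3*s)/10 - 3*exp(s)*cos(3*s)/10 + C

Let I denote the integral. Integrate by parts with u = sin(3*s), dv = exp(s) ds, so v = exp(s): I = exp(s)*sin(3*s) − 3·∫ exp(s)*cos(3*s) ds.
Apply parts again with u = cos(3*s), dv = exp(s) ds: ∫ exp(s)*cos(3*s) ds = exp(s)*cos(3*s) + 3·I. Substituting back brings back I: I = exp(s)*sin(3*s) - 3*exp(s)*cos(3*s) − 9·I.
Solving for I: (1 + 9)·I equals the remaining terms, so I = (1/10)·(exp(s)*sin(3*s) - 3*exp(s)*cos(3*s)).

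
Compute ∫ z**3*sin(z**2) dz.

-z**2*cos(z**2)/2 + sin(z**2)/2 + C

Let u = z², du = 2z dz; rewrite as (1/2)∫ u^1·sin(1u) du.
Now integrate by parts 1 time.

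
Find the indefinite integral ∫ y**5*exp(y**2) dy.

(y**4 - 2*y**2 + 2)*exp(y**2)/2 + C

Let u = y², du = 2y dy; rewrite as (1/2)∫ u^2·exp(1u) du.
Now integrate by parts 2 times.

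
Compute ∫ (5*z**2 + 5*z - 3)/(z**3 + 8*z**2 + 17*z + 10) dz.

-3*log(z + 1)/4 - 7*log(z + 2)/3 + 97*log(z + 5)/12 + C

Factor the denominator: (z + 1)*(z + 2)*(z + 5).
Partial-fraction decomposition: 97/(12*(z + 5)) - 7/(3*(z + 2)) - 3/(4*(z + 1)).
Integrate each term: A/(z−a) contributes A·log|z−a|.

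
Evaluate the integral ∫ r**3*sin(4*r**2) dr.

-r**2*cos(4*r**2)/8 + sin(4*r**2)/32 + C

Let u = r², du = 2r dr; rewrite as (1/2)∫ u^1·sin(4u) du.
Now integrate by parts 1 time.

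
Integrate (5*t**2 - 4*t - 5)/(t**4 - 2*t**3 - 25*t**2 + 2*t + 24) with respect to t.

Factor the denominator: (t - 6)*(t - 1)*(t + 1)*(t + 4).
Partial-fraction decomposition: -91/(150*(t + 4)) + 2/(21*(t + 1)) + 2/(25*(t - 1)) + 151/(350*(t - 6)).
Integrate each term: A/(t−a) contributes A·log|t−a|.

151*log(t - 6)/350 + 2*log(t - 1)/25 + 2*log(t + 1)/21 - 91*log(t + 4)/150 + C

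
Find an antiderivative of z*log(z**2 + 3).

z**2*log(z**2 + 3)/2 - z**2/2 + 3*log(z**2 + 3)/2 + C

Let u = z**2 + 3, so du = (2*z) dz.
The integral becomes (1/2)·∫ log(u) du; integrate by parts with u′=log(u), dv′=du.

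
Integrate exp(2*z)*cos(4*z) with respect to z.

exp(2*z)*sin(4*z)/5 + exp(2*z)*cos(4*z)/10 + C

Let I denote the integral. Integrate by parts with u = cos(4*z), dv = exp(2*z) dz, so v = exp(2*z)/2: I = exp(2*z)*cos(4*z)/2 + 2·∫ exp(2*z)*sin(4*z) dz.
Apply parts again with u = sin(4*z), dv = exp(2*z) dz: ∫ exp(2*z)*sin(4*z) dz = exp(2*z)*sin(4*z)/2 − 2·I. Substituting back brings back I: I = exp(2*z)*sin(4*z) + exp(2*z)*cos(4*z)/2 − 4·I.
Solving for I: (1 + 4)·I equals the remaining terms, so I = (1/5)·(exp(2*z)*sin(4*z) + exp(2*z)*cos(4*z)/2).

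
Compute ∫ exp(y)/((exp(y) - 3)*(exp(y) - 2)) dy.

Let u = e^y, du = e^y dy.
The integral becomes ∫ du/((u-3)(u-2)); decompose into partial fractions.

log(exp(y) - 3) - log(exp(y) - 2) + C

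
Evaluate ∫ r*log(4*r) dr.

Use integration by parts with u = log(4*r), dv = r dr.
Then du = 1/r dr and v = r**2/2.

r**2*(log(r) + 2*log(2))/2 - r**2/4 + C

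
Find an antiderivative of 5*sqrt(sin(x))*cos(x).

Let u = sin(x), so du = (cos(x)) dx.
Rewriting, the integral becomes 5·∫ √u du = 5·(2/3)u^(3/2).
Substituting back, u = sin(x).

10*sin(x)**(3/2)/3 + C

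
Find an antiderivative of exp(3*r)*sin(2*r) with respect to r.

Let I denote the integral. Integrate by parts with u = sin(2*r), dv = exp(3*r) dr, so v = exp(3*r)/3: I = exp(3*r)*sin(2*r)/3 − (2/3)·∫ exp(3*r)*cos(2*r) dr.
Apply parts again with u = cos(2*r), dv = exp(3*r) dr: ∫ exp(3*r)*cos(2*r) dr = exp(3*r)*cos(2*r)/3 + (2/3)·I. Substituting back brings back I: I = exp(3*r)*sin(2*r)/3 - 2*exp(3*r)*cos(2*r)/9 − (4/9)·I.
Solving for I: (1 + 4/9)·I equals the remaining terms, so I = (9/13)·(exp(3*r)*sin(2*r)/3 - 2*exp(3*r)*cos(2*r)/9).

3*exp(3*r)*sin(2*r)/13 - 2*exp(3*r)*cos(2*r)/13 + C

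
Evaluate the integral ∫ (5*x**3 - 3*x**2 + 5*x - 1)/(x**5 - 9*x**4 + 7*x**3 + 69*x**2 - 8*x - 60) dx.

143*log(x - 6)/40 - 41*log(x - 5)/12 + log(x - 1)/20 + log(x + 1)/6 - 3*log(x + 2)/8 + C

Factor the denominator: (x - 6)*(x - 5)*(x - 1)*(x + 1)*(x + 2).
Partial-fraction decomposition: -3/(8*(x + 2)) + 1/(6*(x + 1)) + 1/(20*(x - 1)) - 41/(12*(x - 5)) + 143/(40*(x - 6)).
Integrate each term: A/(x−a) contributes A·log|x−a|.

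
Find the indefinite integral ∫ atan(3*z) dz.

Use integration by parts with u = arctan(3*z), dv = dz.
Then du = 3/(9*z**2 + 1) dz.

z*atan(3*z) - log(9*z**2 + 1)/6 + C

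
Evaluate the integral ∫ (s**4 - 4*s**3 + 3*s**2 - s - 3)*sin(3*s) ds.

Use integration by parts with u = s**4 - 4*s**3 + 3*s**2 - s - 3, dv = sin(3*s) ds, so v = -cos(3*s)/3.
Apply parts 4 times (tabular method): alternate signs, differentiate u down to 0, integrate dv up.

-s**4*cos(3*s)/3 + 4*s**3*sin(3*s)/9 + 4*s**3*cos(3*s)/3 - 4*s**2*sin(3*s)/3 - 5*s**2*cos(3*s)/9 + 10*s*sin(3*s)/27 - 5*s*cos(3*s)/9 + 5*sin(3*s)/27 + 91*cos(3*s)/81 + C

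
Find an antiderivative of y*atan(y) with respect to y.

Use integration by parts with u = arctan(y), dv = y dy.
Then du = 1/(y**2 + 1) dy.

y**2*atan(y)/2 - y/2 + atan(y)/2 + C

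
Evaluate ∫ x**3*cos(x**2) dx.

x**2*sin(x**2)/2 + cos(x**2)/2 + C

Let u = x², du = 2x dx; rewrite as (1/2)∫ u^1·cos(1u) du.
Now integrate by parts 1 time.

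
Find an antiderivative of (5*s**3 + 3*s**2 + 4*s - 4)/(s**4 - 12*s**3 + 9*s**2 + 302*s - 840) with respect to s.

943*log(s - 7)/18 - 604*log(s - 6)/11 + 190*log(s - 4)/27 + 287*log(s + 5)/594 + C

Factor the denominator: (s - 7)*(s - 6)*(s - 4)*(s + 5).
Partial-fraction decomposition: 287/(594*(s + 5)) + 190/(27*(s - 4)) - 604/(11*(s - 6)) + 943/(18*(s - 7)).
Integrate each term: A/(s−a) contributes A·log|s−a|.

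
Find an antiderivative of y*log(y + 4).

Use integration by parts with u = log(y + 4), dv = y dy.
Then du = 1/(y + 4) dy and v = y**2/2.

y**2*log(y + 4)/2 - y**2/4 + 2*y - 8*log(y + 4) + C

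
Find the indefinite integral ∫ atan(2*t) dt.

Use integration by parts with u = arctan(2*t), dv = dt.
Then du = 2/(4*t**2 + 1) dt.

t*atan(2*t) - log(4*t**2 + 1)/4 + C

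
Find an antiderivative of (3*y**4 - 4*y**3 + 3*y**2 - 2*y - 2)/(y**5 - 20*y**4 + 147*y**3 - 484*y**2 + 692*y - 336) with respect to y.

2981*log(y - 7)/45 - 1559*log(y - 6)/20 + 275*log(y - 4)/18 - 11*log(y - 2)/20 - log(y - 1)/45 + C

Factor the denominator: (y - 7)*(y - 6)*(y - 4)*(y - 2)*(y - 1).
Partial-fraction decomposition: -1/(45*(y - 1)) - 11/(20*(y - 2)) + 275/(18*(y - 4)) - 1559/(20*(y - 6)) + 2981/(45*(y - 7)).
Integrate each term: A/(y−a) contributes A·log|y−a|.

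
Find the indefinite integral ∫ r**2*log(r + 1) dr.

r**3*log(r + 1)/3 - r**3/9 + r**2/6 - r/3 + log(r + 1)/3 + C

Use integration by parts with u = log(r + 1), dv = r**2 dr.
Then du = 1/(r + 1) dr and v = r**3/3.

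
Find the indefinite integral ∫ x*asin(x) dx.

x**2*asin(x)/2 + x*sqrt(-x**2 + 1)/4 - asin(x)/4 + C

Use integration by parts with u = arcsin(x), dv = x dx.
Then du = 1/sqrt(-x**2 + 1) dx.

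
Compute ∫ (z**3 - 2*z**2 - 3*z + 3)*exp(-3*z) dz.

(-9*z**3 + 9*z**2 + 33*z - 16)*exp(-3*z)/27 + C

Use integration by parts with u = z**3 - 2*z**2 - 3*z + 3, dv = exp(-3*z) dz, so v = -exp(-3*z)/3.
Apply parts 3 times (tabular method): alternate signs, differentiate u down to 0, integrate dv up.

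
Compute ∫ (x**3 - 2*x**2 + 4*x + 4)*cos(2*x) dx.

x**3*sin(2*x)/2 - x**2*sin(2*x) + 3*x**2*cos(2*x)/4 + 5*x*sin(2*x)/4 - x*cos(2*x) + 5*sin(2*x)/2 + 5*cos(2*x)/8 + C

Use integration by parts with u = x**3 - 2*x**2 + 4*x + 4, dv = cos(2*x) dx, so v = sin(2*x)/2.
Apply parts 3 times (tabular method): alternate signs, differentiate u down to 0, integrate dv up.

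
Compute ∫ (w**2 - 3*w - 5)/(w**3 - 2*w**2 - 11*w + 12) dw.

Factor the denominator: (w - 4)*(w - 1)*(w + 3).
Partial-fraction decomposition: 13/(28*(w + 3)) + 7/(12*(w - 1)) - 1/(21*(w - 4)).
Integrate each term: A/(w−a) contributes A·log|w−a|.

-log(w - 4)/21 + 7*log(w - 1)/12 + 13*log(w + 3)/28 + C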